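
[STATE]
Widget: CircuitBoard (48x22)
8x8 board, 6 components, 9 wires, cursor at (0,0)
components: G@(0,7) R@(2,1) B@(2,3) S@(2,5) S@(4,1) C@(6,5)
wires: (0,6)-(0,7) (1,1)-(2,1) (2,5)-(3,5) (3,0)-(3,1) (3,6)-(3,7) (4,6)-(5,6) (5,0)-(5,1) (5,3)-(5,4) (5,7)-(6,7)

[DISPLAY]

   0 1 2 3 4 5 6 7                              
0  [.]                      · ─ G               
                                                
1       ·                                       
        │                                       
2       R       B       S                       
                        │                       
3   · ─ ·               ·   · ─ ·               
                                                
4       S                   ·                   
                            │                   
5   · ─ ·       · ─ ·       ·   ·               
                                │               
6                       C       ·               
                                                
7                                               
Cursor: (0,0)                                   
                                                
                                                
                                                
                                                
                                                


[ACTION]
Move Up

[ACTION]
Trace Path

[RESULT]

   0 1 2 3 4 5 6 7                              
0  [.]                      · ─ G               
                                                
1       ·                                       
        │                                       
2       R       B       S                       
                        │                       
3   · ─ ·               ·   · ─ ·               
                                                
4       S                   ·                   
                            │                   
5   · ─ ·       · ─ ·       ·   ·               
                                │               
6                       C       ·               
                                                
7                                               
Cursor: (0,0)  Trace: No connections            
                                                
                                                
                                                
                                                
                                                


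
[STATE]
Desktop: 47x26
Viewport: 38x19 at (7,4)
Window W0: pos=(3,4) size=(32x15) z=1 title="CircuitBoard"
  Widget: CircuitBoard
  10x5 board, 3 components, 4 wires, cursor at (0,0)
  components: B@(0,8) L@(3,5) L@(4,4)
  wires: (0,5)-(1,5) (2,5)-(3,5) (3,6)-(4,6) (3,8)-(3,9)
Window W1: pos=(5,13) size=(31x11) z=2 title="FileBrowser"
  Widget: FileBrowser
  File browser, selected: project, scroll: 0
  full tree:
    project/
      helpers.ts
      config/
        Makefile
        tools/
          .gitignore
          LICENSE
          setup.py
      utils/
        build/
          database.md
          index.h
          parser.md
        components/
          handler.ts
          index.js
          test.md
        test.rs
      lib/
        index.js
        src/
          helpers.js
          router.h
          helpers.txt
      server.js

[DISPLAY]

━━━━━━━━━━━━━━━━━━━━━━━━━━━┓          
rcuitBoard                 ┃          
───────────────────────────┨          
0 1 2 3 4 5 6 7 8 9        ┃          
[.]                  ·     ┃          
                     │     ┃          
                     ·     ┃          
                           ┃          
                     ·     ┃          
━━━━━━━━━━━━━━━━━━━━━━━━━━━━┓         
FileBrowser                 ┃         
────────────────────────────┨         
 [-] project/               ┃         
   helpers.ts               ┃         
   [+] config/              ┃         
   [+] utils/               ┃         
   [+] lib/                 ┃         
   server.js                ┃         
                            ┃         


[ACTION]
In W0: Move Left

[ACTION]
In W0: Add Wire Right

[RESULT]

━━━━━━━━━━━━━━━━━━━━━━━━━━━┓          
rcuitBoard                 ┃          
───────────────────────────┨          
0 1 2 3 4 5 6 7 8 9        ┃          
[.]─ ·               ·     ┃          
                     │     ┃          
                     ·     ┃          
                           ┃          
                     ·     ┃          
━━━━━━━━━━━━━━━━━━━━━━━━━━━━┓         
FileBrowser                 ┃         
────────────────────────────┨         
 [-] project/               ┃         
   helpers.ts               ┃         
   [+] config/              ┃         
   [+] utils/               ┃         
   [+] lib/                 ┃         
   server.js                ┃         
                            ┃         


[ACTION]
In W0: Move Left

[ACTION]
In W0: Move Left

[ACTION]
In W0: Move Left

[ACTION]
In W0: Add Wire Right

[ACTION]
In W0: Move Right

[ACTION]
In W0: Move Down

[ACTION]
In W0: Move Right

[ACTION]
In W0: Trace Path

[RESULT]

━━━━━━━━━━━━━━━━━━━━━━━━━━━┓          
rcuitBoard                 ┃          
───────────────────────────┨          
0 1 2 3 4 5 6 7 8 9        ┃          
 · ─ ·               ·     ┃          
                     │     ┃          
        [.]          ·     ┃          
                           ┃          
                     ·     ┃          
━━━━━━━━━━━━━━━━━━━━━━━━━━━━┓         
FileBrowser                 ┃         
────────────────────────────┨         
 [-] project/               ┃         
   helpers.ts               ┃         
   [+] config/              ┃         
   [+] utils/               ┃         
   [+] lib/                 ┃         
   server.js                ┃         
                            ┃         


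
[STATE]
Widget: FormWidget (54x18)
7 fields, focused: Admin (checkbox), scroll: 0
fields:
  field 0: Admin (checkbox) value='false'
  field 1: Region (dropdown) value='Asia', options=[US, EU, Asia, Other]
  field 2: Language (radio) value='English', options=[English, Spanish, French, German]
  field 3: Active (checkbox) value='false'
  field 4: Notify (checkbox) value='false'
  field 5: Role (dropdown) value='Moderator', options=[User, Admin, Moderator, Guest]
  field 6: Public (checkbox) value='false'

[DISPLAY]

> Admin:      [ ]                                     
  Region:     [Asia                                 ▼]
  Language:   (●) English  ( ) Spanish  ( ) French  ( 
  Active:     [ ]                                     
  Notify:     [ ]                                     
  Role:       [Moderator                            ▼]
  Public:     [ ]                                     
                                                      
                                                      
                                                      
                                                      
                                                      
                                                      
                                                      
                                                      
                                                      
                                                      
                                                      


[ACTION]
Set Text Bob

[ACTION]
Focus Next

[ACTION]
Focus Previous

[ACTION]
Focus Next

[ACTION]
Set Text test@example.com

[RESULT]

  Admin:      [ ]                                     
> Region:     [Asia                                 ▼]
  Language:   (●) English  ( ) Spanish  ( ) French  ( 
  Active:     [ ]                                     
  Notify:     [ ]                                     
  Role:       [Moderator                            ▼]
  Public:     [ ]                                     
                                                      
                                                      
                                                      
                                                      
                                                      
                                                      
                                                      
                                                      
                                                      
                                                      
                                                      


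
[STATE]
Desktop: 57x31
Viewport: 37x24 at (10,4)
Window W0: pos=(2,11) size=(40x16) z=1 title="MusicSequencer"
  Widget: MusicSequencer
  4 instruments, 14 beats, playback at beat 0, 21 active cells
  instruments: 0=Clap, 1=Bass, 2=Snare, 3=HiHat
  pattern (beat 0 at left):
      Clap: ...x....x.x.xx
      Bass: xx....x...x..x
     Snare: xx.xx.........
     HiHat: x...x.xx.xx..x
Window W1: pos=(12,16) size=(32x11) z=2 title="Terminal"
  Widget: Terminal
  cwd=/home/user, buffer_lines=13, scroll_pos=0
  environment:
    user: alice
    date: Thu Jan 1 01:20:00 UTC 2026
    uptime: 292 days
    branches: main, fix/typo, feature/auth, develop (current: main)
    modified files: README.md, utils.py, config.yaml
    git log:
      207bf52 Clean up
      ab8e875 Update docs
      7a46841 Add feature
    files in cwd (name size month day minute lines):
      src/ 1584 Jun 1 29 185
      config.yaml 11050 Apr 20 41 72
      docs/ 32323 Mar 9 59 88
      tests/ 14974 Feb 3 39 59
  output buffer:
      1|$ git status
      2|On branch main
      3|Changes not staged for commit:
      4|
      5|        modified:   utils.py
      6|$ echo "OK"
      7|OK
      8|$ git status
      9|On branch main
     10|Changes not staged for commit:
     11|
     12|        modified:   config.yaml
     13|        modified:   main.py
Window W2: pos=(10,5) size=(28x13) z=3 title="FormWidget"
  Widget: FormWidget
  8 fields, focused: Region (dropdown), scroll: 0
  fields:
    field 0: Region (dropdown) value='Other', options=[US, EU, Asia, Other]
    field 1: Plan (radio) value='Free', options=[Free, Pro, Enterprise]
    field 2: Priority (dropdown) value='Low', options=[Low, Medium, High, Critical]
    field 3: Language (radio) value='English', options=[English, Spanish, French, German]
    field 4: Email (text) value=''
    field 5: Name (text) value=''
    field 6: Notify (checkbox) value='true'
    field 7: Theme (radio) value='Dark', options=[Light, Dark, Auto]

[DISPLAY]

                                     
┏━━━━━━━━━━━━━━━━━━━━━━━━━━┓         
┃ FormWidget               ┃         
┠──────────────────────────┨         
┃> Region:     [Other    ▼]┃         
┃  Plan:       (●) Free  ( ┃         
┃  Priority:   [Low      ▼]┃         
┃  Language:   (●) English ┃━━━┓     
┃  Email:      [          ]┃   ┃     
┃  Name:       [          ]┃───┨     
┃  Notify:     [x]         ┃   ┃     
┃  Theme:      ( ) Light  (┃   ┃     
┃                          ┃━━━━━┓   
┗━━━━━━━━━━━━━━━━━━━━━━━━━━┛     ┃   
··┠──────────────────────────────┨   
  ┃$ git status                  ┃   
  ┃On branch main                ┃   
  ┃Changes not staged for commit:┃   
  ┃                              ┃   
  ┃        modified:   utils.py  ┃   
  ┃$ echo "OK"                   ┃   
  ┃OK                            ┃   
━━┗━━━━━━━━━━━━━━━━━━━━━━━━━━━━━━┛   
                                     


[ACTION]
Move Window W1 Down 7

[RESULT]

                                     
┏━━━━━━━━━━━━━━━━━━━━━━━━━━┓         
┃ FormWidget               ┃         
┠──────────────────────────┨         
┃> Region:     [Other    ▼]┃         
┃  Plan:       (●) Free  ( ┃         
┃  Priority:   [Low      ▼]┃         
┃  Language:   (●) English ┃━━━┓     
┃  Email:      [          ]┃   ┃     
┃  Name:       [          ]┃───┨     
┃  Notify:     [x]         ┃   ┃     
┃  Theme:      ( ) Light  (┃   ┃     
┃                          ┃   ┃     
┗━━━━━━━━━━━━━━━━━━━━━━━━━━┛   ┃     
···█·██·██··█                  ┃     
                               ┃     
  ┏━━━━━━━━━━━━━━━━━━━━━━━━━━━━━━┓   
  ┃ Terminal                     ┃   
  ┠──────────────────────────────┨   
  ┃$ git status                  ┃   
  ┃On branch main                ┃   
  ┃Changes not staged for commit:┃   
━━┃                              ┃   
  ┃        modified:   utils.py  ┃   


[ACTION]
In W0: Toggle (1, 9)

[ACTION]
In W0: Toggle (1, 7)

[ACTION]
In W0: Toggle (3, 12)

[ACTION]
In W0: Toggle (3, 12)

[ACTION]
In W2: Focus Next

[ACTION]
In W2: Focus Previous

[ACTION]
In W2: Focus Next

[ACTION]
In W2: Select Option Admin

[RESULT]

                                     
┏━━━━━━━━━━━━━━━━━━━━━━━━━━┓         
┃ FormWidget               ┃         
┠──────────────────────────┨         
┃  Region:     [Other    ▼]┃         
┃> Plan:       (●) Free  ( ┃         
┃  Priority:   [Low      ▼]┃         
┃  Language:   (●) English ┃━━━┓     
┃  Email:      [          ]┃   ┃     
┃  Name:       [          ]┃───┨     
┃  Notify:     [x]         ┃   ┃     
┃  Theme:      ( ) Light  (┃   ┃     
┃                          ┃   ┃     
┗━━━━━━━━━━━━━━━━━━━━━━━━━━┛   ┃     
···█·██·██··█                  ┃     
                               ┃     
  ┏━━━━━━━━━━━━━━━━━━━━━━━━━━━━━━┓   
  ┃ Terminal                     ┃   
  ┠──────────────────────────────┨   
  ┃$ git status                  ┃   
  ┃On branch main                ┃   
  ┃Changes not staged for commit:┃   
━━┃                              ┃   
  ┃        modified:   utils.py  ┃   


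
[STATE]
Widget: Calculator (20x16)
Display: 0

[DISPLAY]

                   0
┌───┬───┬───┬───┐   
│ 7 │ 8 │ 9 │ ÷ │   
├───┼───┼───┼───┤   
│ 4 │ 5 │ 6 │ × │   
├───┼───┼───┼───┤   
│ 1 │ 2 │ 3 │ - │   
├───┼───┼───┼───┤   
│ 0 │ . │ = │ + │   
├───┼───┼───┼───┤   
│ C │ MC│ MR│ M+│   
└───┴───┴───┴───┘   
                    
                    
                    
                    


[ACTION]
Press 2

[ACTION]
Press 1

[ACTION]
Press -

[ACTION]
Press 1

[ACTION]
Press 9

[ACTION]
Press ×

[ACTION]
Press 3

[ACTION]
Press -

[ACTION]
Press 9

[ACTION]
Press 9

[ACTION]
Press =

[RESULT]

                 -93
┌───┬───┬───┬───┐   
│ 7 │ 8 │ 9 │ ÷ │   
├───┼───┼───┼───┤   
│ 4 │ 5 │ 6 │ × │   
├───┼───┼───┼───┤   
│ 1 │ 2 │ 3 │ - │   
├───┼───┼───┼───┤   
│ 0 │ . │ = │ + │   
├───┼───┼───┼───┤   
│ C │ MC│ MR│ M+│   
└───┴───┴───┴───┘   
                    
                    
                    
                    


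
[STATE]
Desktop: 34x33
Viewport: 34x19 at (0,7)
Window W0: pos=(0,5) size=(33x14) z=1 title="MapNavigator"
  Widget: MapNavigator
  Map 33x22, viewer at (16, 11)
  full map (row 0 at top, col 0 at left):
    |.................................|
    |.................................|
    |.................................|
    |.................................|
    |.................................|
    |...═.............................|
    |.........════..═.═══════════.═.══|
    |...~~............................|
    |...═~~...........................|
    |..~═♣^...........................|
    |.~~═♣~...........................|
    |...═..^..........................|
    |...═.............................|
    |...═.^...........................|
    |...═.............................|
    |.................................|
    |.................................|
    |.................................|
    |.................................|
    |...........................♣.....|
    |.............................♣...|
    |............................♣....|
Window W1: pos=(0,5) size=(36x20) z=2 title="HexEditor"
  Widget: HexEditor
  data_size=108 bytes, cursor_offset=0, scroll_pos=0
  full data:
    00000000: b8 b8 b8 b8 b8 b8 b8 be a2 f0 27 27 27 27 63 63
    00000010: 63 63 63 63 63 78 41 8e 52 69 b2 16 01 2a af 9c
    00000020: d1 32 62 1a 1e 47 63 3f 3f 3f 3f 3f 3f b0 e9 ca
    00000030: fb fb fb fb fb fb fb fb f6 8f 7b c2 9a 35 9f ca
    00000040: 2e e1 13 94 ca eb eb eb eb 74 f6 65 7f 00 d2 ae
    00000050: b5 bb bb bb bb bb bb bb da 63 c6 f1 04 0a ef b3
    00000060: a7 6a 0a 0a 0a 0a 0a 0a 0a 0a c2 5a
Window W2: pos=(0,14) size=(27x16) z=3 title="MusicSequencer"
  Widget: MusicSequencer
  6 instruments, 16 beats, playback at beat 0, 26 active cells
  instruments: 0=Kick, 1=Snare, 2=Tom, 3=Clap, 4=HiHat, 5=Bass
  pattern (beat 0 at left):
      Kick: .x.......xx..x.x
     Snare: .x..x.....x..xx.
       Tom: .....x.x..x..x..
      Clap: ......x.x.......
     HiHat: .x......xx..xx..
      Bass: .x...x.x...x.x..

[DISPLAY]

┠─────────────────────────────────
┃00000000  B8 b8 b8 b8 b8 b8 b8 be
┃00000010  63 63 63 63 63 78 41 8e
┃00000020  d1 32 62 1a 1e 47 63 3f
┃00000030  fb fb fb fb fb fb fb fb
┃00000040  2e e1 13 94 ca eb eb eb
┃00000050  b5 bb bb bb bb bb bb bb
┏━━━━━━━━━━━━━━━━━━━━━━━━━┓a 0a 0a
┃ MusicSequencer          ┃       
┠─────────────────────────┨       
┃      ▼123456789012345   ┃       
┃  Kick·█·······██··█·█   ┃       
┃ Snare·█··█·····█··██·   ┃       
┃   Tom·····█·█··█··█··   ┃       
┃  Clap······█·█·······   ┃       
┃ HiHat·█······██··██··   ┃       
┃  Bass·█···█·█···█·█··   ┃       
┃                         ┃━━━━━━━
┃                         ┃       


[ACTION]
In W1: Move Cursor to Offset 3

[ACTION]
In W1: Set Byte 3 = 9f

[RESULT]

┠─────────────────────────────────
┃00000000  b8 b8 b8 9F b8 b8 b8 be
┃00000010  63 63 63 63 63 78 41 8e
┃00000020  d1 32 62 1a 1e 47 63 3f
┃00000030  fb fb fb fb fb fb fb fb
┃00000040  2e e1 13 94 ca eb eb eb
┃00000050  b5 bb bb bb bb bb bb bb
┏━━━━━━━━━━━━━━━━━━━━━━━━━┓a 0a 0a
┃ MusicSequencer          ┃       
┠─────────────────────────┨       
┃      ▼123456789012345   ┃       
┃  Kick·█·······██··█·█   ┃       
┃ Snare·█··█·····█··██·   ┃       
┃   Tom·····█·█··█··█··   ┃       
┃  Clap······█·█·······   ┃       
┃ HiHat·█······██··██··   ┃       
┃  Bass·█···█·█···█·█··   ┃       
┃                         ┃━━━━━━━
┃                         ┃       


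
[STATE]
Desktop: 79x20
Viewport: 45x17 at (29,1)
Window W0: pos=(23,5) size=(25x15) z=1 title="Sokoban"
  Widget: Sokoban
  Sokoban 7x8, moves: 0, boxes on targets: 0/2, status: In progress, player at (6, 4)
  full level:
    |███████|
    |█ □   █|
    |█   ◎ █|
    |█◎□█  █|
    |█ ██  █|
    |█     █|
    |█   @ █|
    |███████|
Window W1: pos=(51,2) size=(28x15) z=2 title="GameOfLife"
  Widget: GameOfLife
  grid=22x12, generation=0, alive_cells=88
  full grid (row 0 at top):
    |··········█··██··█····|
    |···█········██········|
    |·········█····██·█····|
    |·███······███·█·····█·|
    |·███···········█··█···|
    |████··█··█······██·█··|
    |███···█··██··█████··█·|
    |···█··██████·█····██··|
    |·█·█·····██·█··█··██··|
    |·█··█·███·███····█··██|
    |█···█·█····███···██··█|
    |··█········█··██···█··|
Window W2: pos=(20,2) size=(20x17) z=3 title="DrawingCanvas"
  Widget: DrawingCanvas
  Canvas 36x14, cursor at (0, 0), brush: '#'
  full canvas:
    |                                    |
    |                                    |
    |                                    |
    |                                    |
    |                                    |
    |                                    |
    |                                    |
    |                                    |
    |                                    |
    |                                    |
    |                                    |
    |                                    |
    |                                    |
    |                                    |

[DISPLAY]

                                             
━━━━━━━━━━┓           ┏━━━━━━━━━━━━━━━━━━━━━━
Canvas    ┃           ┃ GameOfLife           
──────────┨           ┠──────────────────────
          ┃━━━━━━━┓   ┃Gen: 0                
          ┃       ┃   ┃···█········██········
          ┃───────┨   ┃·········█····██·█····
          ┃       ┃   ┃·███······███·█·····█·
          ┃       ┃   ┃·███···········█··█···
          ┃       ┃   ┃████··█··█······██·█··
          ┃       ┃   ┃███···█··██··█████··█·
          ┃       ┃   ┃···█··██████·█····██··
          ┃       ┃   ┃·█·█·····██·█··█··██··
          ┃       ┃   ┃·█··█·███·███····█··██
          ┃       ┃   ┃█···█·█····███···██··█
          ┃       ┃   ┗━━━━━━━━━━━━━━━━━━━━━━
          ┃       ┃                          


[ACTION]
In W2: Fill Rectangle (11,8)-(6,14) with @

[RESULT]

                                             
━━━━━━━━━━┓           ┏━━━━━━━━━━━━━━━━━━━━━━
Canvas    ┃           ┃ GameOfLife           
──────────┨           ┠──────────────────────
          ┃━━━━━━━┓   ┃Gen: 0                
          ┃       ┃   ┃···█········██········
          ┃───────┨   ┃·········█····██·█····
          ┃       ┃   ┃·███······███·█·····█·
          ┃       ┃   ┃·███···········█··█···
          ┃       ┃   ┃████··█··█······██·█··
@@@@@@@   ┃       ┃   ┃███···█··██··█████··█·
@@@@@@@   ┃       ┃   ┃···█··██████·█····██··
@@@@@@@   ┃       ┃   ┃·█·█·····██·█··█··██··
@@@@@@@   ┃       ┃   ┃·█··█·███·███····█··██
@@@@@@@   ┃       ┃   ┃█···█·█····███···██··█
@@@@@@@   ┃       ┃   ┗━━━━━━━━━━━━━━━━━━━━━━
          ┃       ┃                          


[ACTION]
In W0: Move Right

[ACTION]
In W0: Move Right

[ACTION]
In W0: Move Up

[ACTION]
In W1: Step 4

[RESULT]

                                             
━━━━━━━━━━┓           ┏━━━━━━━━━━━━━━━━━━━━━━
Canvas    ┃           ┃ GameOfLife           
──────────┨           ┠──────────────────────
          ┃━━━━━━━┓   ┃Gen: 4                
          ┃       ┃   ┃···········██··█······
          ┃───────┨   ┃··██·········█··█·····
          ┃       ┃   ┃··█·█······█··█·██·█··
          ┃       ┃   ┃··███······█··█···██··
          ┃       ┃   ┃···█·██··██·····███·█·
@@@@@@@   ┃       ┃   ┃····██·██·█···█···███·
@@@@@@@   ┃       ┃   ┃·····█····█··········█
@@@@@@@   ┃       ┃   ┃·█···██·█··█··████·█··
@@@@@@@   ┃       ┃   ┃··█·█···█········███··
@@@@@@@   ┃       ┃   ┃·██····█········█·····
@@@@@@@   ┃       ┃   ┗━━━━━━━━━━━━━━━━━━━━━━
          ┃       ┃                          


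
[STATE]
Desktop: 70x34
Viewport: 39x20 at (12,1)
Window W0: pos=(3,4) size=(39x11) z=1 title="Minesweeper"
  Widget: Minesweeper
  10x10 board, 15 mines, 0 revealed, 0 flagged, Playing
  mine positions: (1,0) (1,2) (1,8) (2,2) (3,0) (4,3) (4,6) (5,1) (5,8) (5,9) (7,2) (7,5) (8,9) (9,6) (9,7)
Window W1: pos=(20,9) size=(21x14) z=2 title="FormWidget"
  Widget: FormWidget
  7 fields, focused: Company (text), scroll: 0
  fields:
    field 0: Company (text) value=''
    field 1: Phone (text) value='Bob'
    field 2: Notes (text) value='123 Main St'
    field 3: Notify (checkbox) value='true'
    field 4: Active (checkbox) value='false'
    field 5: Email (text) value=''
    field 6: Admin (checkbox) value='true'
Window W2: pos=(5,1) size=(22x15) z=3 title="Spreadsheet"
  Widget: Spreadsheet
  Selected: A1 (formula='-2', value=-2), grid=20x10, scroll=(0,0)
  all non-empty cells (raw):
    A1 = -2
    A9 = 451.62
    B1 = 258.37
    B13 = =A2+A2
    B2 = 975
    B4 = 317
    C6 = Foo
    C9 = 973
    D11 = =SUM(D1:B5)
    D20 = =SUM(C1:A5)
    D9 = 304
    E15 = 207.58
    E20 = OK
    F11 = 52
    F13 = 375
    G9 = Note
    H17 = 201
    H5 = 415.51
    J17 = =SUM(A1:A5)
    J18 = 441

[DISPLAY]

━━━━━━━━━━━━━━┓                        
dsheet        ┃                        
──────────────┨                        
              ┃━━━━━━━━━━━━━━┓         
 A       B    ┃              ┃         
--------------┃──────────────┨         
  [-2]  258.37┃              ┃         
     0     975┃              ┃         
     0       0┃━━━━━━━━━━━━━┓┃         
     0     317┃idget        ┃┃         
     0       0┃─────────────┨┃         
     0       0┃any:    [   ]┃┃         
     0       0┃e:      [Bob]┃┃         
     0       0┃s:      [123]┃┛         
━━━━━━━━━━━━━━┛fy:     [x]  ┃          
        ┃  Active:     [ ]  ┃          
        ┃  Email:      [   ]┃          
        ┃  Admin:      [x]  ┃          
        ┃                   ┃          
        ┃                   ┃          


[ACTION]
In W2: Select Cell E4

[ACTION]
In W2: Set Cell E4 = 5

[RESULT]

━━━━━━━━━━━━━━┓                        
dsheet        ┃                        
──────────────┨                        
              ┃━━━━━━━━━━━━━━┓         
 A       B    ┃              ┃         
--------------┃──────────────┨         
    -2  258.37┃              ┃         
     0     975┃              ┃         
     0       0┃━━━━━━━━━━━━━┓┃         
     0     317┃idget        ┃┃         
     0       0┃─────────────┨┃         
     0       0┃any:    [   ]┃┃         
     0       0┃e:      [Bob]┃┃         
     0       0┃s:      [123]┃┛         
━━━━━━━━━━━━━━┛fy:     [x]  ┃          
        ┃  Active:     [ ]  ┃          
        ┃  Email:      [   ]┃          
        ┃  Admin:      [x]  ┃          
        ┃                   ┃          
        ┃                   ┃          


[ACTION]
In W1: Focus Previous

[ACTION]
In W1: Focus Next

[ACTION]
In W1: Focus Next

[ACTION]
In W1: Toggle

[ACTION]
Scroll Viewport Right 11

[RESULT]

━━━┓                                   
   ┃                                   
───┨                                   
   ┃━━━━━━━━━━━━━━┓                    
   ┃              ┃                    
---┃──────────────┨                    
.37┃              ┃                    
975┃              ┃                    
  0┃━━━━━━━━━━━━━┓┃                    
317┃idget        ┃┃                    
  0┃─────────────┨┃                    
  0┃any:    [   ]┃┃                    
  0┃e:      [Bob]┃┃                    
  0┃s:      [123]┃┛                    
━━━┛fy:     [x]  ┃                     
Active:     [ ]  ┃                     
Email:      [   ]┃                     
Admin:      [x]  ┃                     
                 ┃                     
                 ┃                     


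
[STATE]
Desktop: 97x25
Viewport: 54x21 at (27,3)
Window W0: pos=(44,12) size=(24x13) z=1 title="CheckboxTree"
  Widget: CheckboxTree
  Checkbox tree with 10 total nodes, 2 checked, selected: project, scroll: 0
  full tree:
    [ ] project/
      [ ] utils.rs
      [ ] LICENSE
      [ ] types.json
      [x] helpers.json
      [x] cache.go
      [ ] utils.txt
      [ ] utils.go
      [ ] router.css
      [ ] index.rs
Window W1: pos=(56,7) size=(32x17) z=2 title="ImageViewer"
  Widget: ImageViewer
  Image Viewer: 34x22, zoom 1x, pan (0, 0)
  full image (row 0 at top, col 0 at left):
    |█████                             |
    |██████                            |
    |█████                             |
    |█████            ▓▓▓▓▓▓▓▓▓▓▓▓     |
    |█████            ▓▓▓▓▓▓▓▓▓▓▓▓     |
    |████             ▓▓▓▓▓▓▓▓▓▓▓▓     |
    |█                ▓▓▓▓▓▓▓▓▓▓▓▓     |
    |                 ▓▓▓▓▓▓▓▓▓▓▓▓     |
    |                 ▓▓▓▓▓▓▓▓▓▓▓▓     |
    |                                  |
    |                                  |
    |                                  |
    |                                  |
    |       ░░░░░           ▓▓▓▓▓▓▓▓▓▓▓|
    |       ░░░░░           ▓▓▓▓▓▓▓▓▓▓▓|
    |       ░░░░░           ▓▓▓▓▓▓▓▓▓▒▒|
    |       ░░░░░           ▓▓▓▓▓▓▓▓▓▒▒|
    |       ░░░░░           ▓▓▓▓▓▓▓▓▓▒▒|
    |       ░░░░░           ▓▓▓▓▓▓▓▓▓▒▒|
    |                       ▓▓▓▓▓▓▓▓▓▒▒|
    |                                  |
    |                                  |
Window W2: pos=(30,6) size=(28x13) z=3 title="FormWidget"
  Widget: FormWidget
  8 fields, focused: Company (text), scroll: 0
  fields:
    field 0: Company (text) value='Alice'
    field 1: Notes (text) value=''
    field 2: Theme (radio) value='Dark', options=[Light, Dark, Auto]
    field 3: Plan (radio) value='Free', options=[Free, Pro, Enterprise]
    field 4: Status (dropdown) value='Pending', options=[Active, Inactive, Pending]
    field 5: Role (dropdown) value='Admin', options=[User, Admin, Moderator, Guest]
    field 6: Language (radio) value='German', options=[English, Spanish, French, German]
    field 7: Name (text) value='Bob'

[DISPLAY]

                                                      
                                                      
                                                      
   ┏━━━━━━━━━━━━━━━━━━━━━━━━━━┓                       
   ┃ FormWidget               ┃━━━━━━━━━━━━━━━━━━━━━━━
   ┠──────────────────────────┨ImageViewer            
   ┃> Company:    [Alice     ]┃───────────────────────
   ┃  Notes:      [          ]┃████                   
   ┃  Theme:      ( ) Light  (┃█████                  
   ┃  Plan:       (●) Free  ( ┃████                   
   ┃  Status:     [Pending  ▼]┃████            ▓▓▓▓▓▓▓
   ┃  Role:       [Admin    ▼]┃████            ▓▓▓▓▓▓▓
   ┃  Language:   ( ) English ┃███             ▓▓▓▓▓▓▓
   ┃  Name:       [Bob       ]┃                ▓▓▓▓▓▓▓
   ┃                          ┃                ▓▓▓▓▓▓▓
   ┗━━━━━━━━━━━━━━━━━━━━━━━━━━┛                ▓▓▓▓▓▓▓
                 ┃   [x] help┃                        
                 ┃   [x] cach┃                        
                 ┃   [ ] util┃                        
                 ┃   [ ] util┃                        
                 ┃   [ ] rout┗━━━━━━━━━━━━━━━━━━━━━━━━


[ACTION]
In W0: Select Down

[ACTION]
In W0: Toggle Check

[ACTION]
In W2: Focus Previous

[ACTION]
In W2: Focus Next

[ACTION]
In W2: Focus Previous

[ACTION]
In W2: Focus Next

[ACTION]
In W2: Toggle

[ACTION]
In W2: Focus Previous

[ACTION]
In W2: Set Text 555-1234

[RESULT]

                                                      
                                                      
                                                      
   ┏━━━━━━━━━━━━━━━━━━━━━━━━━━┓                       
   ┃ FormWidget               ┃━━━━━━━━━━━━━━━━━━━━━━━
   ┠──────────────────────────┨ImageViewer            
   ┃  Company:    [Alice     ]┃───────────────────────
   ┃  Notes:      [          ]┃████                   
   ┃  Theme:      ( ) Light  (┃█████                  
   ┃  Plan:       (●) Free  ( ┃████                   
   ┃  Status:     [Pending  ▼]┃████            ▓▓▓▓▓▓▓
   ┃  Role:       [Admin    ▼]┃████            ▓▓▓▓▓▓▓
   ┃  Language:   ( ) English ┃███             ▓▓▓▓▓▓▓
   ┃> Name:       [555-1234  ]┃                ▓▓▓▓▓▓▓
   ┃                          ┃                ▓▓▓▓▓▓▓
   ┗━━━━━━━━━━━━━━━━━━━━━━━━━━┛                ▓▓▓▓▓▓▓
                 ┃   [x] help┃                        
                 ┃   [x] cach┃                        
                 ┃   [ ] util┃                        
                 ┃   [ ] util┃                        
                 ┃   [ ] rout┗━━━━━━━━━━━━━━━━━━━━━━━━


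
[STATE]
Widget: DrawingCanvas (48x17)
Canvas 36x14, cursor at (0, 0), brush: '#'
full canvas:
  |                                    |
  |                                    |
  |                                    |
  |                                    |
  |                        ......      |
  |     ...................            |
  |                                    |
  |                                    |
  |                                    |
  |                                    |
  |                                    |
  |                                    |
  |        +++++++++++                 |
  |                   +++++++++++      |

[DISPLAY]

+                                               
                                                
                                                
                                                
                        ......                  
     ...................                        
                                                
                                                
                                                
                                                
                                                
                                                
        +++++++++++                             
                   +++++++++++                  
                                                
                                                
                                                


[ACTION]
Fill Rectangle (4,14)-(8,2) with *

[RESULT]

+                                               
                                                
                                                
                                                
  *************         ......                  
  *************.........                        
  *************                                 
  *************                                 
  *************                                 
                                                
                                                
                                                
        +++++++++++                             
                   +++++++++++                  
                                                
                                                
                                                


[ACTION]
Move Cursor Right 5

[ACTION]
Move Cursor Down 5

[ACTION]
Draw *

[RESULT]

                                                
                                                
                                                
                                                
  *************         ......                  
  *************.........                        
  *************                                 
  *************                                 
  *************                                 
                                                
                                                
                                                
        +++++++++++                             
                   +++++++++++                  
                                                
                                                
                                                
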